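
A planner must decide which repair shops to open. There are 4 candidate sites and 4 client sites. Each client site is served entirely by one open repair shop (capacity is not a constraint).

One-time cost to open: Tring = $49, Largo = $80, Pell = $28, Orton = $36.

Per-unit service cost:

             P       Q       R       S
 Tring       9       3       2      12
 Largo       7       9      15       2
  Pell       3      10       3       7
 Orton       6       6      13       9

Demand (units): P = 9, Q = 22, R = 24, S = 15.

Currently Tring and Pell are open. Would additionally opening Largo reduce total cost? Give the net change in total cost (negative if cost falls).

No — net change +5 (cost rises by 5).

Current service cost with {Tring, Pell}: 246.
Adding Largo: each client site re-picks its cheapest; new service cost 171, saving 75.
Extra fixed cost: 80. Net change = 80 − 75 = 5.
(Totals: 323 → 328.)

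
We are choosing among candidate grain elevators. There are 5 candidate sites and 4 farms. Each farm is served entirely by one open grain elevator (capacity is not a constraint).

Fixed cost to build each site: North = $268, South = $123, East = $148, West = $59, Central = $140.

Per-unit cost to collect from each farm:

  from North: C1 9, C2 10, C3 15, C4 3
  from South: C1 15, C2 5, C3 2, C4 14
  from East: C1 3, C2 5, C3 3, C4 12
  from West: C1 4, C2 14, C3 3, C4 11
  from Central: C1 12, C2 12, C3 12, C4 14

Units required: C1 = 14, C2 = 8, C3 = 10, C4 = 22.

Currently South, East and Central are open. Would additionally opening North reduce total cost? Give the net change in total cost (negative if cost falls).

No — net change +70 (cost rises by 70).

Current service cost with {South, East, Central}: 366.
Adding North: each farm re-picks its cheapest; new service cost 168, saving 198.
Extra fixed cost: 268. Net change = 268 − 198 = 70.
(Totals: 777 → 847.)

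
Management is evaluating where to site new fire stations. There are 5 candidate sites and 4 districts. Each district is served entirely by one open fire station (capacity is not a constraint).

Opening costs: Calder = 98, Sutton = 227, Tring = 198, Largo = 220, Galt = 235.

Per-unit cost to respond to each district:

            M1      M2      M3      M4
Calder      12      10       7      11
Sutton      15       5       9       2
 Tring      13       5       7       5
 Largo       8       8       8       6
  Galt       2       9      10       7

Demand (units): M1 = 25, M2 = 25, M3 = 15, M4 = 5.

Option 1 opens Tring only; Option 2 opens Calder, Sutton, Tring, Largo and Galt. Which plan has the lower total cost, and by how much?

Option 1: {Tring}: M1→Tring 13·25=325, M2→Tring 5·25=125, M3→Tring 7·15=105, M4→Tring 5·5=25. Service 580; fixed 198; total 778.
Option 2: {Calder, Sutton, Tring, Largo, Galt}: M1→Galt 2·25=50, M2→Sutton 5·25=125, M3→Calder 7·15=105, M4→Sutton 2·5=10. Service 290; fixed 978; total 1268.
Difference: |778 − 1268| = 490.

Option 1 is cheaper by 490.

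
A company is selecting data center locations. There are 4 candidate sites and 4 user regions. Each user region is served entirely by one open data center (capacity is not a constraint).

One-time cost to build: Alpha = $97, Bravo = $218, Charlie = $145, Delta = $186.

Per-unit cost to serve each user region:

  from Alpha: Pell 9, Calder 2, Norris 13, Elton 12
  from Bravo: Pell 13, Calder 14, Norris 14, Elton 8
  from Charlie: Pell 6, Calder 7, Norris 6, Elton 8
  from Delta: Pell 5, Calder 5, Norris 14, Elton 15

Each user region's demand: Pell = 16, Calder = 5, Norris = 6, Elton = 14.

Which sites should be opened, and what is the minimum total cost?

For any fixed open set, each user region goes to its cheapest open site; total = fixed + service.
{Charlie}: Pell→Charlie 6·16=96, Calder→Charlie 7·5=35, Norris→Charlie 6·6=36, Elton→Charlie 8·14=112. Service 279; fixed 145; total 424.
{Alpha, Charlie}: service 254 + fixed 242 = 496
{Alpha}: service 400 + fixed 97 = 497
{Alpha, Bravo, Charlie, Delta}: Pell→Delta 5·16=80, Calder→Alpha 2·5=10, Norris→Charlie 6·6=36, Elton→Bravo 8·14=112. Service 238; fixed 646; total 884.
(All 15 nonempty subsets were checked; Charlie only is lowest.)

Open Charlie only; minimum total cost 424.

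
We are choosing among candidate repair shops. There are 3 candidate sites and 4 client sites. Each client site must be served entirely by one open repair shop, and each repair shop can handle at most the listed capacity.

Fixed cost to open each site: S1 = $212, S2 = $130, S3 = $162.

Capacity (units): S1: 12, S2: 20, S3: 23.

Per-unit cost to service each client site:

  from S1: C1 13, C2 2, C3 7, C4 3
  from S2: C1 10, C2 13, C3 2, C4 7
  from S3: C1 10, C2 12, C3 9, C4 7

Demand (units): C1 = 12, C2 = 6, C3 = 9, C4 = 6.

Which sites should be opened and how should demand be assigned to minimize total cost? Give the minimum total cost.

Minimum total cost: 544

Open {S2, S3}: C1→S3 10·12=120, C2→S3 12·6=72, C3→S2 2·9=18, C4→S2 7·6=42.
Loads: S2 carries 15/20, S3 carries 18/23. Service 252; fixed 292; total 544.
Next best feasible plan costs 550.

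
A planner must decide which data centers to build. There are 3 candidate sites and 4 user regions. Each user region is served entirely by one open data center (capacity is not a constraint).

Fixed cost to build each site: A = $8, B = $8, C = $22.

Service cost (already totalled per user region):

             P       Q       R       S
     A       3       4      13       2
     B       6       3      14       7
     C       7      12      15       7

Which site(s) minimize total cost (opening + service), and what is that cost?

For any fixed open set, each user region goes to its cheapest open site; total = fixed + service.
{A}: P→A 3, Q→A 4, R→A 13, S→A 2. Service 22; fixed 8; total 30.
{A, B}: P→A 3, Q→B 3, R→A 13, S→A 2. Service 21; fixed 16; total 37.
{B}: service 30 + fixed 8 = 38
{A, B, C}: service 21 + fixed 38 = 59
No other subset beats 30.

Open A only; minimum total cost 30.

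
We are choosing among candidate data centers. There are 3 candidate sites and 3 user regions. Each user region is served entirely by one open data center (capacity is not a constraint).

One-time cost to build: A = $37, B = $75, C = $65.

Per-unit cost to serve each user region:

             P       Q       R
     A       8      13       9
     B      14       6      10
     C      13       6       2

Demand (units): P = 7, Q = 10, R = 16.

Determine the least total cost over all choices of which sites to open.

Minimum total cost: 248

For any fixed open set, each user region goes to its cheapest open site; total = fixed + service.
{C}: P→C 13·7=91, Q→C 6·10=60, R→C 2·16=32. Service 183; fixed 65; total 248.
{A, C}: service 148 + fixed 102 = 250
{B, C}: P→C 13·7=91, Q→B 6·10=60, R→C 2·16=32. Service 183; fixed 140; total 323.
{A, B, C}: P→A 8·7=56, Q→B 6·10=60, R→C 2·16=32. Service 148; fixed 177; total 325.
No other subset beats 248.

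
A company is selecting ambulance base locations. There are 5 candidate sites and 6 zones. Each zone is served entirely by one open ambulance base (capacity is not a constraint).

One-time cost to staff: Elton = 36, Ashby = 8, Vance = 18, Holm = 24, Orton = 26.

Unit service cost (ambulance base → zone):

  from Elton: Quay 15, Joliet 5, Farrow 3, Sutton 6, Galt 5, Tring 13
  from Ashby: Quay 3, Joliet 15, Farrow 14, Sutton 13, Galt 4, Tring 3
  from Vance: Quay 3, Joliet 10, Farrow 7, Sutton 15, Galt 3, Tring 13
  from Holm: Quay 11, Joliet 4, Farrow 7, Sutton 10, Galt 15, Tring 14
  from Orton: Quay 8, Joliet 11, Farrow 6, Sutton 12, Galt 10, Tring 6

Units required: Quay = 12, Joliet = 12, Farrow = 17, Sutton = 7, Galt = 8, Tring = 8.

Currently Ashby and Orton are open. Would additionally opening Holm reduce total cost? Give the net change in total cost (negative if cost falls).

Yes — net change −74 (cost falls by 74).

Current service cost with {Ashby, Orton}: 410.
Adding Holm: each zone re-picks its cheapest; new service cost 312, saving 98.
Extra fixed cost: 24. Net change = 24 − 98 = -74.
(Totals: 444 → 370.)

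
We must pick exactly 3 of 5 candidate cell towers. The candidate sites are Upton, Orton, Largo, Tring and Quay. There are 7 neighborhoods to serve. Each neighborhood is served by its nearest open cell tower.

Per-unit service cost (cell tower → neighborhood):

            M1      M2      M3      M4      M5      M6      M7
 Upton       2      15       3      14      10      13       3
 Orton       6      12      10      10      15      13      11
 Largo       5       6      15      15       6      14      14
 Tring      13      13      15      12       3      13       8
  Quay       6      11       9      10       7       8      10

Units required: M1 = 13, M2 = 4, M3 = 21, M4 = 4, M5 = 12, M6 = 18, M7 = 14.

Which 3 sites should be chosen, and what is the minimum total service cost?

Choose Upton, Tring and Quay; total service cost 395.

With exactly 3 open, each neighborhood uses its cheapest among the chosen.
{Upton, Tring, Quay}: M1→Upton 2·13=26, M2→Quay 11·4=44, M3→Upton 3·21=63, M4→Quay 10·4=40, M5→Tring 3·12=36, M6→Quay 8·18=144, M7→Upton 3·14=42. Service cost 395.
{Upton, Largo, Quay}: service cost 411
{Upton, Orton, Quay}: service cost 443
Among all 10 size-3 choices, {Upton, Tring, Quay} is lowest.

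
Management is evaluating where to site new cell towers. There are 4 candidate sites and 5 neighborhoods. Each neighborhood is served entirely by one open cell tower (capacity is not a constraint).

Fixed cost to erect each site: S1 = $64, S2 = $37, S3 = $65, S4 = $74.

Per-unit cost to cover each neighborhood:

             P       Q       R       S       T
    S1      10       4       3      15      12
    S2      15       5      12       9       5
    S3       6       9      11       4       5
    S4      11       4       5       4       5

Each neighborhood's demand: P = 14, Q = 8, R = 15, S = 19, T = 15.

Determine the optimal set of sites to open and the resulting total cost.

For any fixed open set, each neighborhood goes to its cheapest open site; total = fixed + service.
{S1, S3}: P→S3 6·14=84, Q→S1 4·8=32, R→S1 3·15=45, S→S3 4·19=76, T→S3 5·15=75. Service 312; fixed 129; total 441.
{S1, S2, S3}: P→S3 6·14=84, Q→S1 4·8=32, R→S1 3·15=45, S→S3 4·19=76, T→S2 5·15=75. Service 312; fixed 166; total 478.
{S3, S4}: service 342 + fixed 139 = 481
{S1, S2, S3, S4}: service 312 + fixed 240 = 552
No other subset beats 441.

Open S1 and S3; minimum total cost 441.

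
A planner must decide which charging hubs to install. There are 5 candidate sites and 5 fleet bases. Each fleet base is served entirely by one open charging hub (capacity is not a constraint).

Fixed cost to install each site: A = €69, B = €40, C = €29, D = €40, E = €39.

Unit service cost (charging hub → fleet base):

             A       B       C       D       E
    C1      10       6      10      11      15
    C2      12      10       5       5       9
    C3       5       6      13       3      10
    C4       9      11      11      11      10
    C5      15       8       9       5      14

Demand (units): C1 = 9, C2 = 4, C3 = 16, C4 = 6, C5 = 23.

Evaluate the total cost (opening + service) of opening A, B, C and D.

Each fleet base is assigned to its cheapest site among the open ones.
{A, B, C, D}: C1→B 6·9=54, C2→C 5·4=20, C3→D 3·16=48, C4→A 9·6=54, C5→D 5·23=115. Service 291; fixed 178; total 469.

Total cost: 469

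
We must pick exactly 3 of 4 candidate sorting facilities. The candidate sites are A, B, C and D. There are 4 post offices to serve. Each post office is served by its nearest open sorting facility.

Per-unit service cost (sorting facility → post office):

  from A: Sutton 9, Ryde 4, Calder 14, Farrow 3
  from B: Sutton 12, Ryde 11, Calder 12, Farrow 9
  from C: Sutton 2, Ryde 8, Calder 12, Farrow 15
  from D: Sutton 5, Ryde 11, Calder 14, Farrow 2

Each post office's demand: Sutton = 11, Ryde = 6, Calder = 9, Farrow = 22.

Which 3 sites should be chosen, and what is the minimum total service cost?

With exactly 3 open, each post office uses its cheapest among the chosen.
{A, C, D}: Sutton→C 2·11=22, Ryde→A 4·6=24, Calder→C 12·9=108, Farrow→D 2·22=44. Service cost 198.
{A, B, C}: service cost 220
{B, C, D}: service cost 222
Among all 4 size-3 choices, {A, C, D} is lowest.

Choose A, C and D; total service cost 198.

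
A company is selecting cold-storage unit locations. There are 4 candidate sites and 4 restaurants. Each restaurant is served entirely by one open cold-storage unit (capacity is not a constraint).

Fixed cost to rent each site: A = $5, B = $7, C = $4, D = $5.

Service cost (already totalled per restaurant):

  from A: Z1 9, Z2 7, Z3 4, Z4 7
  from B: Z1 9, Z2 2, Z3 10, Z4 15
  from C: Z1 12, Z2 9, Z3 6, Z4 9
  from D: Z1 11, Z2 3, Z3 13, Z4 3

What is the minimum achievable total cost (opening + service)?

For any fixed open set, each restaurant goes to its cheapest open site; total = fixed + service.
{A, D}: Z1→A 9, Z2→D 3, Z3→A 4, Z4→D 3. Service 19; fixed 10; total 29.
{A}: service 27 + fixed 5 = 32
{C, D}: service 23 + fixed 9 = 32
{A, B, C, D}: service 18 + fixed 21 = 39
No other subset beats 29.

Minimum total cost: 29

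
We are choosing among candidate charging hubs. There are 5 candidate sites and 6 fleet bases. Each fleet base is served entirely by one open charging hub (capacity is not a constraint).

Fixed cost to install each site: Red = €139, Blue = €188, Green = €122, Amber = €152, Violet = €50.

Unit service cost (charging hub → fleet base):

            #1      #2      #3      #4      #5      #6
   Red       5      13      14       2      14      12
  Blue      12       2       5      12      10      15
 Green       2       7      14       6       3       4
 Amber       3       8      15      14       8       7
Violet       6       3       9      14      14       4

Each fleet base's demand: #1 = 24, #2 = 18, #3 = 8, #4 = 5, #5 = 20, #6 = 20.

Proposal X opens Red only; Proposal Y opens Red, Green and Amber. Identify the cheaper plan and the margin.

Proposal X: {Red}: #1→Red 5·24=120, #2→Red 13·18=234, #3→Red 14·8=112, #4→Red 2·5=10, #5→Red 14·20=280, #6→Red 12·20=240. Service 996; fixed 139; total 1135.
Proposal Y: {Red, Green, Amber}: #1→Green 2·24=48, #2→Green 7·18=126, #3→Red 14·8=112, #4→Red 2·5=10, #5→Green 3·20=60, #6→Green 4·20=80. Service 436; fixed 413; total 849.
Difference: |1135 − 849| = 286.

Proposal Y is cheaper by 286.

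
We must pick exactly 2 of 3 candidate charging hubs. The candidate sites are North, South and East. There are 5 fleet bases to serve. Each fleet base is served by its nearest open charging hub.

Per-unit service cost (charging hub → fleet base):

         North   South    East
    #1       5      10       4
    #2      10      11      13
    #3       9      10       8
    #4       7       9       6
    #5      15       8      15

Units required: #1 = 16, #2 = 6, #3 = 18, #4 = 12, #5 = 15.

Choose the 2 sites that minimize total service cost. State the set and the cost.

With exactly 2 open, each fleet base uses its cheapest among the chosen.
{South, East}: #1→East 4·16=64, #2→South 11·6=66, #3→East 8·18=144, #4→East 6·12=72, #5→South 8·15=120. Service cost 466.
{North, South}: service cost 506
{North, East}: service cost 565
Among all 3 size-2 choices, {South, East} is lowest.

Choose South and East; total service cost 466.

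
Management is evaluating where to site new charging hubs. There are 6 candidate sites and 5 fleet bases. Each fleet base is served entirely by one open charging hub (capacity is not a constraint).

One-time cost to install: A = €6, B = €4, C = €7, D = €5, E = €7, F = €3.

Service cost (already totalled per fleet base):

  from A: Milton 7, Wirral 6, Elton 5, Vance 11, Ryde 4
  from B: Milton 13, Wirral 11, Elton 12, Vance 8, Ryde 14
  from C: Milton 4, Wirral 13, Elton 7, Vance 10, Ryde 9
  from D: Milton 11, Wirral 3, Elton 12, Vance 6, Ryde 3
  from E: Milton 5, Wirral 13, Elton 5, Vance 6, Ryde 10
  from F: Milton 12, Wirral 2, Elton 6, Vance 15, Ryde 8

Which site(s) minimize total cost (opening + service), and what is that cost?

Open D and E; minimum total cost 34.

For any fixed open set, each fleet base goes to its cheapest open site; total = fixed + service.
{D, E}: Milton→E 5, Wirral→D 3, Elton→E 5, Vance→D 6, Ryde→D 3. Service 22; fixed 12; total 34.
{A, D}: service 24 + fixed 11 = 35
{C, D}: service 23 + fixed 12 = 35
{A, B, C, D, E, F}: service 20 + fixed 32 = 52
No other subset beats 34.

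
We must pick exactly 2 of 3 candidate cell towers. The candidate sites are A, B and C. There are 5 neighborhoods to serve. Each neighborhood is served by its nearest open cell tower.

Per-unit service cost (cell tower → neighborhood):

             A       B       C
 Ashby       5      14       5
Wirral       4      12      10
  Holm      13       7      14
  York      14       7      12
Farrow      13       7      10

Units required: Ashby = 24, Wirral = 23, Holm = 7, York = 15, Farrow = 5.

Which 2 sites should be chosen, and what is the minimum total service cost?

Choose A and B; total service cost 401.

With exactly 2 open, each neighborhood uses its cheapest among the chosen.
{A, B}: Ashby→A 5·24=120, Wirral→A 4·23=92, Holm→B 7·7=49, York→B 7·15=105, Farrow→B 7·5=35. Service cost 401.
{A, C}: service cost 533
{B, C}: service cost 539
Among all 3 size-2 choices, {A, B} is lowest.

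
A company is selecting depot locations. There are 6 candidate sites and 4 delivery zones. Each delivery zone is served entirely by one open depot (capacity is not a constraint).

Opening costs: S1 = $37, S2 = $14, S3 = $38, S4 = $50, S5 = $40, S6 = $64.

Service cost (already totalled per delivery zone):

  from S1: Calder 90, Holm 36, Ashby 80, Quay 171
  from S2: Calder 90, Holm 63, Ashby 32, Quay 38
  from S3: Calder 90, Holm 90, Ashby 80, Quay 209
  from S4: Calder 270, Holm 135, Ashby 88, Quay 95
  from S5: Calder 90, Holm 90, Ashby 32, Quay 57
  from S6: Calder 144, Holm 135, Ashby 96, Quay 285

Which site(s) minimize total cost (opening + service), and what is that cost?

For any fixed open set, each delivery zone goes to its cheapest open site; total = fixed + service.
{S2}: Calder→S2 90, Holm→S2 63, Ashby→S2 32, Quay→S2 38. Service 223; fixed 14; total 237.
{S1, S2}: service 196 + fixed 51 = 247
{S2, S3}: Calder→S2 90, Holm→S2 63, Ashby→S2 32, Quay→S2 38. Service 223; fixed 52; total 275.
{S1, S2, S3, S4, S5, S6}: Calder→S1 90, Holm→S1 36, Ashby→S2 32, Quay→S2 38. Service 196; fixed 243; total 439.
No other subset beats 237.

Open S2 only; minimum total cost 237.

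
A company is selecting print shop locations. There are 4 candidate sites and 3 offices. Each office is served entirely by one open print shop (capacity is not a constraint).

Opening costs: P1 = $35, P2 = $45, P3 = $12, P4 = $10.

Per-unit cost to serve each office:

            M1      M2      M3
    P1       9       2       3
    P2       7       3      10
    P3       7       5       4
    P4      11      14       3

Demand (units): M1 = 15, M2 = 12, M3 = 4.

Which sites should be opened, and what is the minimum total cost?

Open P1 and P3; minimum total cost 188.

For any fixed open set, each office goes to its cheapest open site; total = fixed + service.
{P1, P3}: M1→P3 7·15=105, M2→P1 2·12=24, M3→P1 3·4=12. Service 141; fixed 47; total 188.
{P3}: M1→P3 7·15=105, M2→P3 5·12=60, M3→P3 4·4=16. Service 181; fixed 12; total 193.
{P1, P3, P4}: M1→P3 7·15=105, M2→P1 2·12=24, M3→P1 3·4=12. Service 141; fixed 57; total 198.
{P1, P2, P3, P4}: M1→P2 7·15=105, M2→P1 2·12=24, M3→P1 3·4=12. Service 141; fixed 102; total 243.
(All 15 nonempty subsets were checked; P1 and P3 is lowest.)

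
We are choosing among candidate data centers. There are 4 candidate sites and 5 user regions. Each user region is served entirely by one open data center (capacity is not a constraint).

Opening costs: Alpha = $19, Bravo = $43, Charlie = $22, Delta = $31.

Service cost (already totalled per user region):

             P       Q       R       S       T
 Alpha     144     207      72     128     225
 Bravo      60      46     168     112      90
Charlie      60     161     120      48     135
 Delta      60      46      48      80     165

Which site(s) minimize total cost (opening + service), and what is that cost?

For any fixed open set, each user region goes to its cheapest open site; total = fixed + service.
{Bravo, Charlie, Delta}: P→Bravo 60, Q→Bravo 46, R→Delta 48, S→Charlie 48, T→Bravo 90. Service 292; fixed 96; total 388.
{Charlie, Delta}: service 337 + fixed 53 = 390
{Bravo, Delta}: service 324 + fixed 74 = 398
{Alpha, Bravo, Charlie, Delta}: service 292 + fixed 115 = 407
No other subset beats 388.

Open Bravo, Charlie and Delta; minimum total cost 388.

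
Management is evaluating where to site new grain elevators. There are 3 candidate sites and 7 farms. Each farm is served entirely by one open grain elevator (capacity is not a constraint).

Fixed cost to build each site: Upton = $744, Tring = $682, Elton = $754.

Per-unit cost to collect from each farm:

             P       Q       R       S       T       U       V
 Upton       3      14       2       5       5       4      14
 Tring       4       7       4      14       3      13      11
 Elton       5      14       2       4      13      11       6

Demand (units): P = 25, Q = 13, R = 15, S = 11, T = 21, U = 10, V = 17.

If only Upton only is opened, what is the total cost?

Each farm is assigned to its cheapest site among the open ones.
{Upton}: P→Upton 3·25=75, Q→Upton 14·13=182, R→Upton 2·15=30, S→Upton 5·11=55, T→Upton 5·21=105, U→Upton 4·10=40, V→Upton 14·17=238. Service 725; fixed 744; total 1469.

Total cost: 1469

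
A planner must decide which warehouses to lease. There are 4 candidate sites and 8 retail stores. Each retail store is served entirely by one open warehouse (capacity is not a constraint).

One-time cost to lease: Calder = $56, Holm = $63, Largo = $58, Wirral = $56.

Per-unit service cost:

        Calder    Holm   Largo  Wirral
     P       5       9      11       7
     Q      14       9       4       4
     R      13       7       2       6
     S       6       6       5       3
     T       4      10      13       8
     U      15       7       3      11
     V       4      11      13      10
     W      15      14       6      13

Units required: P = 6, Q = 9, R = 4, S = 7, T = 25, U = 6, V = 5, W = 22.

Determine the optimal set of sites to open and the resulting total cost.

Open Calder and Largo; minimum total cost 493.

For any fixed open set, each retail store goes to its cheapest open site; total = fixed + service.
{Calder, Largo}: P→Calder 5·6=30, Q→Largo 4·9=36, R→Largo 2·4=8, S→Largo 5·7=35, T→Calder 4·25=100, U→Largo 3·6=18, V→Calder 4·5=20, W→Largo 6·22=132. Service 379; fixed 114; total 493.
{Calder, Largo, Wirral}: service 365 + fixed 170 = 535
{Calder, Holm, Largo}: service 379 + fixed 177 = 556
{Calder, Holm, Largo, Wirral}: service 365 + fixed 233 = 598
No other subset beats 493.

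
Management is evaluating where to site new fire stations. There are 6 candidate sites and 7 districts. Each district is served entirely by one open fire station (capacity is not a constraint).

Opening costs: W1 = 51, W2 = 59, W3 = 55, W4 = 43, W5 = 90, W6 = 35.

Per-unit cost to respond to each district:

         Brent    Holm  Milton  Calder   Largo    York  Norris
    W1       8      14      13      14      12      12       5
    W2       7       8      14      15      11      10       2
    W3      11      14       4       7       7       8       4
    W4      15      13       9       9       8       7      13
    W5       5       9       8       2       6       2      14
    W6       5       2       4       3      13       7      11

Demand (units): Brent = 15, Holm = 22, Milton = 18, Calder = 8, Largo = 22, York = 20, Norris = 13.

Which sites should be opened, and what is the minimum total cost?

Open W2, W5 and W6; minimum total cost 589.

For any fixed open set, each district goes to its cheapest open site; total = fixed + service.
{W2, W5, W6}: Brent→W5 5·15=75, Holm→W6 2·22=44, Milton→W6 4·18=72, Calder→W5 2·8=16, Largo→W5 6·22=132, York→W5 2·20=40, Norris→W2 2·13=26. Service 405; fixed 184; total 589.
{W3, W5, W6}: service 431 + fixed 180 = 611
{W1, W5, W6}: service 444 + fixed 176 = 620
{W1, W2, W3, W4, W5, W6}: service 405 + fixed 333 = 738
No other subset beats 589.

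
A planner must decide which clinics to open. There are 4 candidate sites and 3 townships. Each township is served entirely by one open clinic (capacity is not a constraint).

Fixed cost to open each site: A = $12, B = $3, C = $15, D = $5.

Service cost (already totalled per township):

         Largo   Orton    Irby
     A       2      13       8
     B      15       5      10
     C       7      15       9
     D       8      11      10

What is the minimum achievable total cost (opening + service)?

Minimum total cost: 30

For any fixed open set, each township goes to its cheapest open site; total = fixed + service.
{A, B}: Largo→A 2, Orton→B 5, Irby→A 8. Service 15; fixed 15; total 30.
{B, D}: Largo→D 8, Orton→B 5, Irby→B 10. Service 23; fixed 8; total 31.
{B}: service 30 + fixed 3 = 33
{A, B, C, D}: service 15 + fixed 35 = 50
No other subset beats 30.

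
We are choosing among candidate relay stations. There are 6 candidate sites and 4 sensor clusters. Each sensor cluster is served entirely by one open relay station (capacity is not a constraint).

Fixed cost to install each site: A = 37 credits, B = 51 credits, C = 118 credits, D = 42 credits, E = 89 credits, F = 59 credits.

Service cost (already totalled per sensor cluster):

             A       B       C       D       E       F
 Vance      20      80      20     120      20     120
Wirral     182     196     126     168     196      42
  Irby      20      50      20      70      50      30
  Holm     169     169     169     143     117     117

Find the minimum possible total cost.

Minimum total cost: 295

For any fixed open set, each sensor cluster goes to its cheapest open site; total = fixed + service.
{A, F}: Vance→A 20, Wirral→F 42, Irby→A 20, Holm→F 117. Service 199; fixed 96; total 295.
{A, D, F}: Vance→A 20, Wirral→F 42, Irby→A 20, Holm→F 117. Service 199; fixed 138; total 337.
{A, B, F}: Vance→A 20, Wirral→F 42, Irby→A 20, Holm→F 117. Service 199; fixed 147; total 346.
{A, B, C, D, E, F}: service 199 + fixed 396 = 595
No other subset beats 295.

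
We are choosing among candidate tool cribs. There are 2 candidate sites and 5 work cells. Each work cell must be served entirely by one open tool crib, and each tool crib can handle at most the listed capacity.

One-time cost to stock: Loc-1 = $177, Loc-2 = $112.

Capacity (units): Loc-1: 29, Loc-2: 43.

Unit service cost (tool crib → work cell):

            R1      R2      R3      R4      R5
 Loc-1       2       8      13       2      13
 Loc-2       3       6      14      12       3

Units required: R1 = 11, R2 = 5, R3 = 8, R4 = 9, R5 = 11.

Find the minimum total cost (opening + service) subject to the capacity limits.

Minimum total cost: 496

Open {Loc-1, Loc-2}: R1→Loc-1 2·11=22, R2→Loc-2 6·5=30, R3→Loc-1 13·8=104, R4→Loc-1 2·9=18, R5→Loc-2 3·11=33.
Loads: Loc-1 carries 28/29, Loc-2 carries 16/43. Service 207; fixed 289; total 496.
Next best feasible plan costs 504.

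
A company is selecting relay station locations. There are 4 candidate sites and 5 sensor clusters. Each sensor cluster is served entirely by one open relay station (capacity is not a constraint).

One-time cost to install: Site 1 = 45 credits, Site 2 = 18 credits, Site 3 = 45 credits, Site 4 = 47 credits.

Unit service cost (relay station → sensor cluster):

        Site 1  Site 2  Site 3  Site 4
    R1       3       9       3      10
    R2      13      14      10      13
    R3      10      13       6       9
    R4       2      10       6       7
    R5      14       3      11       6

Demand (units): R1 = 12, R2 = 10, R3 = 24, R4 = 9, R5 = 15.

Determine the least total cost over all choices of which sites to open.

Minimum total cost: 442

For any fixed open set, each sensor cluster goes to its cheapest open site; total = fixed + service.
{Site 2, Site 3}: R1→Site 3 3·12=36, R2→Site 3 10·10=100, R3→Site 3 6·24=144, R4→Site 3 6·9=54, R5→Site 2 3·15=45. Service 379; fixed 63; total 442.
{Site 1, Site 2, Site 3}: R1→Site 1 3·12=36, R2→Site 3 10·10=100, R3→Site 3 6·24=144, R4→Site 1 2·9=18, R5→Site 2 3·15=45. Service 343; fixed 108; total 451.
{Site 2, Site 3, Site 4}: R1→Site 3 3·12=36, R2→Site 3 10·10=100, R3→Site 3 6·24=144, R4→Site 3 6·9=54, R5→Site 2 3·15=45. Service 379; fixed 110; total 489.
{Site 1, Site 2, Site 3, Site 4}: R1→Site 1 3·12=36, R2→Site 3 10·10=100, R3→Site 3 6·24=144, R4→Site 1 2·9=18, R5→Site 2 3·15=45. Service 343; fixed 155; total 498.
No other subset beats 442.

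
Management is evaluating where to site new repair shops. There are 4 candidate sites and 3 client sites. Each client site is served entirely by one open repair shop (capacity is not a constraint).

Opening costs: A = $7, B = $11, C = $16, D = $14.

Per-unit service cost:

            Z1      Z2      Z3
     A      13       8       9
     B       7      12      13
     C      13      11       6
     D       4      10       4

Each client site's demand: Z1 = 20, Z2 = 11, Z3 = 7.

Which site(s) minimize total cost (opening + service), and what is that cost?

For any fixed open set, each client site goes to its cheapest open site; total = fixed + service.
{A, D}: Z1→D 4·20=80, Z2→A 8·11=88, Z3→D 4·7=28. Service 196; fixed 21; total 217.
{A, B, D}: service 196 + fixed 32 = 228
{D}: Z1→D 4·20=80, Z2→D 10·11=110, Z3→D 4·7=28. Service 218; fixed 14; total 232.
{A, B, C, D}: Z1→D 4·20=80, Z2→A 8·11=88, Z3→D 4·7=28. Service 196; fixed 48; total 244.
No other subset beats 217.

Open A and D; minimum total cost 217.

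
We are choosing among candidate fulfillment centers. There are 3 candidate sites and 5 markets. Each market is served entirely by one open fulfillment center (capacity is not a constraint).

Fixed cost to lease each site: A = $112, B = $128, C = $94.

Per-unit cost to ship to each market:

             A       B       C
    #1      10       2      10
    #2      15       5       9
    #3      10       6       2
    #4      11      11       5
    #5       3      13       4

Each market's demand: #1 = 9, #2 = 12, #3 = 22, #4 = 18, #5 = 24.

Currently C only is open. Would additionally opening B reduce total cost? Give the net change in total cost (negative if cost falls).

Current service cost with {C}: 428.
Adding B: each market re-picks its cheapest; new service cost 308, saving 120.
Extra fixed cost: 128. Net change = 128 − 120 = 8.
(Totals: 522 → 530.)

No — net change +8 (cost rises by 8).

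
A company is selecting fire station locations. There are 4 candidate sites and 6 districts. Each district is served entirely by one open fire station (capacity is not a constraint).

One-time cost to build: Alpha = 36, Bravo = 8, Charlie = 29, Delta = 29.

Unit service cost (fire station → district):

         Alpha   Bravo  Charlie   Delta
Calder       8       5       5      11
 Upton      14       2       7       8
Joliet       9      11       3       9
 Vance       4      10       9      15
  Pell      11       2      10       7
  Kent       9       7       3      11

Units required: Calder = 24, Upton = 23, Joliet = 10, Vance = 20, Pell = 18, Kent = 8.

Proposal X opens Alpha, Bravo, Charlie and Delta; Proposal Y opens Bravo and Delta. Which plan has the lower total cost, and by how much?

Proposal X is cheaper by 147.

Proposal X: {Alpha, Bravo, Charlie, Delta}: Calder→Bravo 5·24=120, Upton→Bravo 2·23=46, Joliet→Charlie 3·10=30, Vance→Alpha 4·20=80, Pell→Bravo 2·18=36, Kent→Charlie 3·8=24. Service 336; fixed 102; total 438.
Proposal Y: {Bravo, Delta}: Calder→Bravo 5·24=120, Upton→Bravo 2·23=46, Joliet→Delta 9·10=90, Vance→Bravo 10·20=200, Pell→Bravo 2·18=36, Kent→Bravo 7·8=56. Service 548; fixed 37; total 585.
Difference: |438 − 585| = 147.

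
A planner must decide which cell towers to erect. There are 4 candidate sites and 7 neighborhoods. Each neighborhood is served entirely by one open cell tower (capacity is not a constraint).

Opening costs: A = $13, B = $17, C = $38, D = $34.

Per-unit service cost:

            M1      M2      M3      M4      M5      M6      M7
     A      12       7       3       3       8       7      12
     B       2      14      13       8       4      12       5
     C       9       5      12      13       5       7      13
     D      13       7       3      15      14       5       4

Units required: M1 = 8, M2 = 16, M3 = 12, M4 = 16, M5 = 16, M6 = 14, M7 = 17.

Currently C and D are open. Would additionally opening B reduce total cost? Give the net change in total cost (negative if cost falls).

Yes — net change −135 (cost falls by 135).

Current service cost with {C, D}: 614.
Adding B: each neighborhood re-picks its cheapest; new service cost 462, saving 152.
Extra fixed cost: 17. Net change = 17 − 152 = -135.
(Totals: 686 → 551.)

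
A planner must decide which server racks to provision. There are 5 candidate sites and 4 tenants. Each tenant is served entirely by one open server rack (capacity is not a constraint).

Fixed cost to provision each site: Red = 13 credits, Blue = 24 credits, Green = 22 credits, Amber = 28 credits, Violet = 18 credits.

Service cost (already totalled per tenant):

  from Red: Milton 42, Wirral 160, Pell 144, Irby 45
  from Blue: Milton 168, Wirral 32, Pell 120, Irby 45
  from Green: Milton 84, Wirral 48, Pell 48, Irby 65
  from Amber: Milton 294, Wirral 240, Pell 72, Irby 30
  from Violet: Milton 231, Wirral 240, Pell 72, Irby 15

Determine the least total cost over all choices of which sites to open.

Minimum total cost: 206

For any fixed open set, each tenant goes to its cheapest open site; total = fixed + service.
{Red, Green, Violet}: Milton→Red 42, Wirral→Green 48, Pell→Green 48, Irby→Violet 15. Service 153; fixed 53; total 206.
{Red, Blue, Green, Violet}: Milton→Red 42, Wirral→Blue 32, Pell→Green 48, Irby→Violet 15. Service 137; fixed 77; total 214.
{Red, Blue, Violet}: service 161 + fixed 55 = 216
{Red, Blue, Green, Amber, Violet}: Milton→Red 42, Wirral→Blue 32, Pell→Green 48, Irby→Violet 15. Service 137; fixed 105; total 242.
No other subset beats 206.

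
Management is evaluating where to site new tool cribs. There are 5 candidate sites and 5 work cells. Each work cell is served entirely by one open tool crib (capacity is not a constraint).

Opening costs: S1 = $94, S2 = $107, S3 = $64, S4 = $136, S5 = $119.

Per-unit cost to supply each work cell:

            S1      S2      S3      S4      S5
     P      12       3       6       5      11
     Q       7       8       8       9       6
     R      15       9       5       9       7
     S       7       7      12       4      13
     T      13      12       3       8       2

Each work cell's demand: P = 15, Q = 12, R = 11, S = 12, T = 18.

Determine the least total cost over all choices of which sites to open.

Minimum total cost: 503

For any fixed open set, each work cell goes to its cheapest open site; total = fixed + service.
{S3}: P→S3 6·15=90, Q→S3 8·12=96, R→S3 5·11=55, S→S3 12·12=144, T→S3 3·18=54. Service 439; fixed 64; total 503.
{S2, S3}: service 334 + fixed 171 = 505
{S1, S3}: P→S3 6·15=90, Q→S1 7·12=84, R→S3 5·11=55, S→S1 7·12=84, T→S3 3·18=54. Service 367; fixed 158; total 525.
{S1, S2, S3, S4, S5}: service 256 + fixed 520 = 776
No other subset beats 503.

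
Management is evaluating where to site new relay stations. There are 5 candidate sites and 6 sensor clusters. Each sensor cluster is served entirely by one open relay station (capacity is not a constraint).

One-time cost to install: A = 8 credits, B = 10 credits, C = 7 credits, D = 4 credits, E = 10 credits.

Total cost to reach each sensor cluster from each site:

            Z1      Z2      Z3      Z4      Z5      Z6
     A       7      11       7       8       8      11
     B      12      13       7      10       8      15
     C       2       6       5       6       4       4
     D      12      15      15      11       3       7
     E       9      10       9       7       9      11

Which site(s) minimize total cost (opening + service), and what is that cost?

Open C only; minimum total cost 34.

For any fixed open set, each sensor cluster goes to its cheapest open site; total = fixed + service.
{C}: Z1→C 2, Z2→C 6, Z3→C 5, Z4→C 6, Z5→C 4, Z6→C 4. Service 27; fixed 7; total 34.
{C, D}: service 26 + fixed 11 = 37
{A, C}: service 27 + fixed 15 = 42
{A, B, C, D, E}: service 26 + fixed 39 = 65
No other subset beats 34.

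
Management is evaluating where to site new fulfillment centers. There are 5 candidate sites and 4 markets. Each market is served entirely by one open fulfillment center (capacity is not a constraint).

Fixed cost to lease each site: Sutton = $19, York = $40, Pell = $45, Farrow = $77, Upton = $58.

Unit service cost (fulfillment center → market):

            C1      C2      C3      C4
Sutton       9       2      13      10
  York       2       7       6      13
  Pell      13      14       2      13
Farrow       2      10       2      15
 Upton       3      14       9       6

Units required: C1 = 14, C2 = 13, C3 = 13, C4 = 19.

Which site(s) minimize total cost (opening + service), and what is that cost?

For any fixed open set, each market goes to its cheapest open site; total = fixed + service.
{Sutton, Pell, Upton}: C1→Upton 3·14=42, C2→Sutton 2·13=26, C3→Pell 2·13=26, C4→Upton 6·19=114. Service 208; fixed 122; total 330.
{Sutton, Farrow, Upton}: C1→Farrow 2·14=28, C2→Sutton 2·13=26, C3→Farrow 2·13=26, C4→Upton 6·19=114. Service 194; fixed 154; total 348.
{Sutton, York, Pell, Upton}: service 194 + fixed 162 = 356
{Sutton, York, Pell, Farrow, Upton}: C1→York 2·14=28, C2→Sutton 2·13=26, C3→Pell 2·13=26, C4→Upton 6·19=114. Service 194; fixed 239; total 433.
No other subset beats 330.

Open Sutton, Pell and Upton; minimum total cost 330.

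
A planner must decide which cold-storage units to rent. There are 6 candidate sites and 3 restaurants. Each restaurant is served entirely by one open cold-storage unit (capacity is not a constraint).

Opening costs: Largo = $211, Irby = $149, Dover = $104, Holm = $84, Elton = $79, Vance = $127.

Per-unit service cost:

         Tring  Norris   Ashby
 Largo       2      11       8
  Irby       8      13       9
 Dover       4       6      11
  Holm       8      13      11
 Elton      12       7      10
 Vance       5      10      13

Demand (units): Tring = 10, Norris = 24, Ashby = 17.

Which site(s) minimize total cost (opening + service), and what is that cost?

Open Dover only; minimum total cost 475.

For any fixed open set, each restaurant goes to its cheapest open site; total = fixed + service.
{Dover}: Tring→Dover 4·10=40, Norris→Dover 6·24=144, Ashby→Dover 11·17=187. Service 371; fixed 104; total 475.
{Dover, Elton}: service 354 + fixed 183 = 537
{Elton}: service 458 + fixed 79 = 537
{Largo, Irby, Dover, Holm, Elton, Vance}: Tring→Largo 2·10=20, Norris→Dover 6·24=144, Ashby→Largo 8·17=136. Service 300; fixed 754; total 1054.
No other subset beats 475.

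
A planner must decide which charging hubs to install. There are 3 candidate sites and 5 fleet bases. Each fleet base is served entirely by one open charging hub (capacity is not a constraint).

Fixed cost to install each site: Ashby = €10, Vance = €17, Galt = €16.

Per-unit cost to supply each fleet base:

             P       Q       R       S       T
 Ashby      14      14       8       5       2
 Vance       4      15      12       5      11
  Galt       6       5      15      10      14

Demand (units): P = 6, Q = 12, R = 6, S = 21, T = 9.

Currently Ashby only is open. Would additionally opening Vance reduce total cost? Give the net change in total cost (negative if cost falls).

Current service cost with {Ashby}: 423.
Adding Vance: each fleet base re-picks its cheapest; new service cost 363, saving 60.
Extra fixed cost: 17. Net change = 17 − 60 = -43.
(Totals: 433 → 390.)

Yes — net change −43 (cost falls by 43).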